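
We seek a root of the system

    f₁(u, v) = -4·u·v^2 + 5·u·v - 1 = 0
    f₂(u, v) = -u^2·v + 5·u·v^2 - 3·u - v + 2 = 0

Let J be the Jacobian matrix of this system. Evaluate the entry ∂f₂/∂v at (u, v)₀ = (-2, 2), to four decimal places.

∂f₂/∂v = -u^2 + 10·u·v - 1.
At (-2, 2) this is -45.0000.

-45.0000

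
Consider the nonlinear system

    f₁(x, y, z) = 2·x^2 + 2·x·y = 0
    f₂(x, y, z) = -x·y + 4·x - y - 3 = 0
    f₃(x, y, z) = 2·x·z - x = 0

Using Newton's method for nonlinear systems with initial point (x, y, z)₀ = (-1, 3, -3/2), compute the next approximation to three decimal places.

(6.000, 8.000, -13.500)

At (-1, 3, -3/2): F = (-4.000, -7.000, 4.000).
Jacobian J = [[4·x + 2·y, 2·x, 0], [-y + 4, -x - 1, 0], [2·z - 1, 0, 2·x]].
At the point, J = [[2.000, -2.000, 0.000], [1.000, 0.000, 0.000], [-4.000, 0.000, -2.000]] (det J = -4.000).
Solving J·Δ = −F gives Δ = (7.000, 5.000, -12.000).
Then the next iterate is (x, y, z)₁ = (6.000, 8.000, -13.500).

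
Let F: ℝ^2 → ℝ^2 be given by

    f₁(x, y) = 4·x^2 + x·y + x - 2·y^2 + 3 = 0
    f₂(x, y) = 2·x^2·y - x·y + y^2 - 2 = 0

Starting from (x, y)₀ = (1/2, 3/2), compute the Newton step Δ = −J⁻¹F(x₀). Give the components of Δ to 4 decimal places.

(-0.1306, -0.0180)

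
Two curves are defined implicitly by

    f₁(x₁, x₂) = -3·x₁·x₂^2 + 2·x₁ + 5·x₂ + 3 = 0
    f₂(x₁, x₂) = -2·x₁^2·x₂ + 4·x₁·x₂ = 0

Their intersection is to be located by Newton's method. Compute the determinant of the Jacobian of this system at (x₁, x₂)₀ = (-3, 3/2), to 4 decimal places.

-625.5000

J = [[-3·x₂^2 + 2, -6·x₁·x₂ + 5], [-4·x₁·x₂ + 4·x₂, -2·x₁^2 + 4·x₁]].
At the point, J = [[-4.7500, 32.0000], [24.0000, -30.0000]].
det J = -625.5000.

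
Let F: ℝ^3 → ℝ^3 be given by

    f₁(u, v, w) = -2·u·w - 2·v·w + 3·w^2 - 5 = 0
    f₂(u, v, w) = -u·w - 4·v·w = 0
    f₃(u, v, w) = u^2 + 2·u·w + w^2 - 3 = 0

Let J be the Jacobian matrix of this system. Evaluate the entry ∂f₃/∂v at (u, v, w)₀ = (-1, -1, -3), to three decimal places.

0.000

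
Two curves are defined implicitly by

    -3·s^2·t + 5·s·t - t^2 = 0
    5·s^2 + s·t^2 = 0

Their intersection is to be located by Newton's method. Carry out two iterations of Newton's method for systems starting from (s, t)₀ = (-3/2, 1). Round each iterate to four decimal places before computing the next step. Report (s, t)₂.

(-0.3589, 0.4562)

At (-3/2, 1): F = (-15.2500, 9.7500).
Jacobian J = [[-6·s·t + 5·t, -3·s^2 + 5·s - 2·t], [10·s + t^2, 2·s·t]].
At the point, J = [[14.0000, -16.2500], [-14.0000, -3.0000]] (det J = -269.5000).
Solving J·Δ = −F gives Δ = (0.7577, -0.2857).
Then the next iterate is (s, t)₁ = (-0.7423, 0.7143).
Round to (-0.7423, 0.7143) and repeat: F = (-4.342107, 2.376307), J = [[6.752849, -6.793128], [-6.912776, -1.060450]].
Δ = (0.3834, -0.2581), so (s, t)₂ = (-0.3589, 0.4562).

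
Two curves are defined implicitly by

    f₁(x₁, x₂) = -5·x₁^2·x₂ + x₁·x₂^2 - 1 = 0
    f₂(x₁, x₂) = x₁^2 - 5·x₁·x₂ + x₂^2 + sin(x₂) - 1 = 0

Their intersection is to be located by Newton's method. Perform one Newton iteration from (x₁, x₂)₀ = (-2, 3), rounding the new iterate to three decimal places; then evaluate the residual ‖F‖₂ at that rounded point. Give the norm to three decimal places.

At (-2, 3): F = (-79.000, 42.14112).
Jacobian J = [[-10·x₁·x₂ + x₂^2, -5·x₁^2 + 2·x₁·x₂], [2·x₁ - 5·x₂, -5·x₁ + 2·x₂ + cos(x₂)]].
At the point, J = [[69.000, -32.000], [-19.000, 15.01001]] (det J = 427.69052).
Solving J·Δ = −F gives Δ = (-0.380, -3.289).
Then the next iterate is (x₁, x₂)₁ = (-2.380, -0.289).
Re-evaluating at (-2.380, -0.289): F = (6.98628, 1.02383), so ‖F‖₂ = 7.061.

7.061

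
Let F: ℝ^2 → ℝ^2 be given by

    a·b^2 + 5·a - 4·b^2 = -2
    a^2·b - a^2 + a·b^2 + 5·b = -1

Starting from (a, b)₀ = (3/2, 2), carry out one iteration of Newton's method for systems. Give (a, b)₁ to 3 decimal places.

(0.518, 1.066)

At (3/2, 2): F = (-0.500, 19.250).
Jacobian J = [[b^2 + 5, 2·a·b - 8·b], [2·a·b - 2·a + b^2, a^2 + 2·a·b + 5]].
At the point, J = [[9.000, -10.000], [7.000, 13.250]] (det J = 189.250).
Solving J·Δ = −F gives Δ = (-0.982, -0.934).
Then the next iterate is (a, b)₁ = (0.518, 1.066).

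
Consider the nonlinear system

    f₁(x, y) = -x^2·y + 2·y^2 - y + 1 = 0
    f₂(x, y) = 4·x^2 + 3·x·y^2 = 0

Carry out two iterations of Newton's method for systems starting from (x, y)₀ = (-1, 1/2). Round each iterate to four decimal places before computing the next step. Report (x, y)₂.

(-1.4414, 1.7806)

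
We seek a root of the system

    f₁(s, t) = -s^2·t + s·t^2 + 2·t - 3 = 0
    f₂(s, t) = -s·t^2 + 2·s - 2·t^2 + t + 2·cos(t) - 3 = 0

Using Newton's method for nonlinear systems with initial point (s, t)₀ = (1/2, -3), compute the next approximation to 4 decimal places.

At (1/2, -3): F = (-3.7500, -29.479985).
Jacobian J = [[-2·s·t + t^2, -s^2 + 2·s·t + 2], [-t^2 + 2, -2·s·t - 4·t - 2·sin(t) + 1]].
At the point, J = [[12.0000, -1.2500], [-7.0000, 16.282240]] (det J = 186.636880).
Solving J·Δ = −F gives Δ = (0.5246, 2.0361).
Then the next iterate is (s, t)₁ = (1.0246, -0.9639).

(1.0246, -0.9639)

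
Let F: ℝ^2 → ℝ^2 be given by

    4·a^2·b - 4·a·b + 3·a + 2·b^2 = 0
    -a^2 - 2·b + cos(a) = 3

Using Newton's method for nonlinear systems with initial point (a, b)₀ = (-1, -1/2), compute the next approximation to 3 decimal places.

At (-1, -1/2): F = (-6.500, -2.45970).
Jacobian J = [[8·a·b - 4·b + 3, 4·a^2 - 4·a + 4·b], [-2·a - sin(a), -2]].
At the point, J = [[9.000, 6.000], [2.84147, -2.000]] (det J = -35.04883).
Solving J·Δ = −F gives Δ = (0.792, -0.105).
Then the next iterate is (a, b)₁ = (-0.208, -0.605).

(-0.208, -0.605)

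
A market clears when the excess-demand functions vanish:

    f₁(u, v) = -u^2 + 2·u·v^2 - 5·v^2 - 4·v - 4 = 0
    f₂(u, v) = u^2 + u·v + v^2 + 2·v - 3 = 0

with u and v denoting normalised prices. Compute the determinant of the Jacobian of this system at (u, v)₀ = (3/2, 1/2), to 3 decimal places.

9.750

J = [[-2·u + 2·v^2, 4·u·v - 10·v - 4], [2·u + v, u + 2·v + 2]].
At the point, J = [[-2.500, -6.000], [3.500, 4.500]].
det J = 9.750.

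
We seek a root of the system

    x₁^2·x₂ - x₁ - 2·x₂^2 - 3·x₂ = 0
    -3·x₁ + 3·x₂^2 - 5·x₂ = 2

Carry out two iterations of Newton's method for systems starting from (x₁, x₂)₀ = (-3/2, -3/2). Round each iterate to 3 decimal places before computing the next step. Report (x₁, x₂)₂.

At (-3/2, -3/2): F = (-1.875, 16.750).
Jacobian J = [[2·x₁·x₂ - 1, x₁^2 - 4·x₂ - 3], [-3, 6·x₂ - 5]].
At the point, J = [[3.500, 5.250], [-3.000, -14.000]] (det J = -33.250).
Solving J·Δ = −F gives Δ = (-1.855, 1.594).
Then the next iterate is (x₁, x₂)₁ = (-3.355, 0.094).
Round to (-3.355, 0.094) and repeat: F = (4.11339, 7.62151), J = [[-1.63074, 7.88002], [-3.000, -4.436]].
Δ = (2.536, 0.003), so (x₁, x₂)₂ = (-0.819, 0.097).

(-0.819, 0.097)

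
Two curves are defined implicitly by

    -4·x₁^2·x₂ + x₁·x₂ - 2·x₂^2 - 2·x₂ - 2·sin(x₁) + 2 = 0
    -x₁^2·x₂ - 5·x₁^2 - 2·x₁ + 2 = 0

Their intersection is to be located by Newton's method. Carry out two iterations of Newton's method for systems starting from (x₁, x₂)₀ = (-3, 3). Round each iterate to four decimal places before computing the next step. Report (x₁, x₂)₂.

(-1.1562, 1.3536)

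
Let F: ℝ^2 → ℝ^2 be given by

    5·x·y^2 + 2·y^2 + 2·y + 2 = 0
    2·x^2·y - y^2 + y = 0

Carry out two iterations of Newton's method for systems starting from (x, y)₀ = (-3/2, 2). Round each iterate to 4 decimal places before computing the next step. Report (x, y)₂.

(-0.6876, 1.8957)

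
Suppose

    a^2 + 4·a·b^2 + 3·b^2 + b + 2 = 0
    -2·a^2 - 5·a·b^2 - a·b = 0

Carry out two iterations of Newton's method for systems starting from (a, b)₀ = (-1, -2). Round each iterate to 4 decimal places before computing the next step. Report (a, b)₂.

(-1.7879, -0.8086)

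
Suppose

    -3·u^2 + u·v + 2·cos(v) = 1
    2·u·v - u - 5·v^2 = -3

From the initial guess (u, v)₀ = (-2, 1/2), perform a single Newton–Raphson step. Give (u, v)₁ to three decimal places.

At (-2, 1/2): F = (-12.24483, 1.750).
Jacobian J = [[-6·u + v, u - 2·sin(v)], [2·v - 1, 2·u - 10·v]].
At the point, J = [[12.500, -2.95885], [0.000, -9.000]] (det J = -112.500).
Solving J·Δ = −F gives Δ = (1.026, 0.194).
Then the next iterate is (u, v)₁ = (-0.974, 0.694).

(-0.974, 0.694)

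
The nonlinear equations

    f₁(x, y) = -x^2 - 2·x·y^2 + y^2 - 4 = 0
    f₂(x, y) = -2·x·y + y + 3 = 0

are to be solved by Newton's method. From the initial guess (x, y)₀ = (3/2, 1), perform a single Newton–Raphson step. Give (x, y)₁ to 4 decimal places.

(-8.7500, 11.7500)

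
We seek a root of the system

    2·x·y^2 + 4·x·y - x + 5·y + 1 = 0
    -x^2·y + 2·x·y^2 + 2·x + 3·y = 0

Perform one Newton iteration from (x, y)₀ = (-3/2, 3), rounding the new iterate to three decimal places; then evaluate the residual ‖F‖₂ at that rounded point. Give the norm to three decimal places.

2.651

At (-3/2, 3): F = (-27.500, -27.750).
Jacobian J = [[2·y^2 + 4·y - 1, 4·x·y + 4·x + 5], [-2·x·y + 2·y^2 + 2, -x^2 + 4·x·y + 3]].
At the point, J = [[29.000, -19.000], [29.000, -17.250]] (det J = 50.750).
Solving J·Δ = −F gives Δ = (1.042, 0.143).
Then the next iterate is (x, y)₁ = (-0.458, 3.143).
Re-evaluating at (-0.458, 3.143): F = (2.36636, -1.19495), so ‖F‖₂ = 2.651.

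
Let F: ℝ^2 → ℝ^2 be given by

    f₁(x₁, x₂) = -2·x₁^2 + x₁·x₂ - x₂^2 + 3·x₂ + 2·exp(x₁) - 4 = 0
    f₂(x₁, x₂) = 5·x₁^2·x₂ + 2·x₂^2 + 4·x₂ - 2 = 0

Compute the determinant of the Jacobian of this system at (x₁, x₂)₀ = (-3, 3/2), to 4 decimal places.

J = [[-4·x₁ + x₂ + 2·exp(x₁), x₁ - 2·x₂ + 3], [10·x₁·x₂, 5·x₁^2 + 4·x₂ + 4]].
At the point, J = [[13.599574, -3.0000], [-45.0000, 55.0000]].
det J = 612.9766.

612.9766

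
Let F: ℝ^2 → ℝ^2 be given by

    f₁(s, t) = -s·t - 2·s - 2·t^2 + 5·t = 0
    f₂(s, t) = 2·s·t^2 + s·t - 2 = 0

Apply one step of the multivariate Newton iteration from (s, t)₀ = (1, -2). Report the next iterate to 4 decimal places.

(2.0833, -0.5000)

At (1, -2): F = (-18.0000, 4.0000).
Jacobian J = [[-t - 2, -s - 4·t + 5], [2·t^2 + t, 4·s·t + s]].
At the point, J = [[0.0000, 12.0000], [6.0000, -7.0000]] (det J = -72.0000).
Solving J·Δ = −F gives Δ = (1.0833, 1.5000).
Then the next iterate is (s, t)₁ = (2.0833, -0.5000).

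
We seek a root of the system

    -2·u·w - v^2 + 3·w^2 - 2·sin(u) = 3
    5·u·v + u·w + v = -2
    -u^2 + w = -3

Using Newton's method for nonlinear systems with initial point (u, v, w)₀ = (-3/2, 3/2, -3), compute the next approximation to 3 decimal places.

(-1.159, 0.954, -1.774)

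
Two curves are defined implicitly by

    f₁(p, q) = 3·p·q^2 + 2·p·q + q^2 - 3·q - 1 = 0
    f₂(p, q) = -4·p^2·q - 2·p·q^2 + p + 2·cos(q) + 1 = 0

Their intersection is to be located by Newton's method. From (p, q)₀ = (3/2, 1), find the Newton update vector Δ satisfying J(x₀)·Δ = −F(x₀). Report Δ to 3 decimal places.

(-0.294, -0.275)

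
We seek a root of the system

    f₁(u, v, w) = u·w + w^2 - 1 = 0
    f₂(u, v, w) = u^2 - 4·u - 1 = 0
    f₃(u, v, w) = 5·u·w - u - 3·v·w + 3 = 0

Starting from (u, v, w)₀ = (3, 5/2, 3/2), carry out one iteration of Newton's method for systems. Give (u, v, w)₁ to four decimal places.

At (3, 5/2, 3/2): F = (5.7500, -4.0000, 11.2500).
Jacobian J = [[w, 0, u + 2·w], [2·u - 4, 0, 0], [5·w - 1, -3·w, 5·u - 3·v]].
At the point, J = [[1.5000, 0.0000, 6.0000], [2.0000, 0.0000, 0.0000], [6.5000, -4.5000, 7.5000]] (det J = -54.0000).
Solving J·Δ = −F gives Δ = (2.0000, 2.9583, -1.4583).
Then the next iterate is (u, v, w)₁ = (5.0000, 5.4583, 0.0417).

(5.0000, 5.4583, 0.0417)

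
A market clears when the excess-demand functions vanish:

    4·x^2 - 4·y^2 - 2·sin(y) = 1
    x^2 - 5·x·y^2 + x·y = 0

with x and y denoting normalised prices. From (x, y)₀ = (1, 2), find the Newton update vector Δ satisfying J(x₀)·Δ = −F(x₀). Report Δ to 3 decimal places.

(0.060, -0.945)

At (1, 2): F = (-14.81859, -17.000).
Jacobian J = [[8·x, -8·y - 2·cos(y)], [2·x - 5·y^2 + y, -10·x·y + x]].
At the point, J = [[8.000, -15.16771], [-16.000, -19.000]] (det J = -394.68330).
Solving J·Δ = −F gives Δ = (0.060, -0.945).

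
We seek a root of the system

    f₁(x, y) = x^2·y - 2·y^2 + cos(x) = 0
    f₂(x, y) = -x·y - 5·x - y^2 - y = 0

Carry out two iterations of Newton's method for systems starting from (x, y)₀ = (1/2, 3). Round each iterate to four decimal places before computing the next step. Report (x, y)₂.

(-0.2269, 0.9142)

At (1/2, 3): F = (-16.372417, -16.0000).
Jacobian J = [[2·x·y - sin(x), x^2 - 4·y], [-y - 5, -x - 2·y - 1]].
At the point, J = [[2.520574, -11.7500], [-8.0000, -7.5000]] (det J = -112.904308).
Solving J·Δ = −F gives Δ = (-0.5775, -1.5173).
Then the next iterate is (x, y)₁ = (-0.0775, 1.4827).
Round to (-0.0775, 1.4827) and repeat: F = (-3.390895, -3.178690), J = [[-0.152396, -5.924794], [-6.4827, -3.8879]].
Δ = (-0.1494, -0.5685), so (x, y)₂ = (-0.2269, 0.9142).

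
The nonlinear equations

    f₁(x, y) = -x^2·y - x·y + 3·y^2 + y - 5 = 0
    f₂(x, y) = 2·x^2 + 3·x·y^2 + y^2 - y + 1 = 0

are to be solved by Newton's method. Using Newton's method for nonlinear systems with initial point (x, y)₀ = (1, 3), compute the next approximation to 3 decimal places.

(0.762, 1.756)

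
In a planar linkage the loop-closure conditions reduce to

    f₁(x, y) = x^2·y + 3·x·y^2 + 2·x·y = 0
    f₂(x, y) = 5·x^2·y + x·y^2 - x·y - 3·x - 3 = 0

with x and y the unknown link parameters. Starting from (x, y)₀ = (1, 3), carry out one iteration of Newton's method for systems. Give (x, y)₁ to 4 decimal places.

(1.1485, 1.0099)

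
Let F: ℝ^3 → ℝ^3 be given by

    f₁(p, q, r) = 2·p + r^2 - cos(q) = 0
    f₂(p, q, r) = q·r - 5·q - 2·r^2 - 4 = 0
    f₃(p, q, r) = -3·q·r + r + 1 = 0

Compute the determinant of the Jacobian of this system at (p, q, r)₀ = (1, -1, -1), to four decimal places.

J = [[2, sin(q), 2·r], [0, r - 5, q - 4·r], [0, -3·r, -3·q + 1]].
At the point, J = [[2.0000, -0.841471, -2.0000], [0.0000, -6.0000, 3.0000], [0.0000, 3.0000, 4.0000]].
det J = -66.0000.

-66.0000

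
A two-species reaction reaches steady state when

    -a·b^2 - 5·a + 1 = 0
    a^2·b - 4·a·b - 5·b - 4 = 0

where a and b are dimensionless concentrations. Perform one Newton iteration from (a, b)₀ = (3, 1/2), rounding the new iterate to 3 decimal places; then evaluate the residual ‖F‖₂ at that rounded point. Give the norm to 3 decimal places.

At (3, 1/2): F = (-14.750, -8.000).
Jacobian J = [[-b^2 - 5, -2·a·b], [2·a·b - 4·b, a^2 - 4·a - 5]].
At the point, J = [[-5.250, -3.000], [1.000, -8.000]] (det J = 45.000).
Solving J·Δ = −F gives Δ = (-2.089, -1.261).
Then the next iterate is (a, b)₁ = (0.911, -0.761).
Re-evaluating at (0.911, -0.761): F = (-4.08258, 1.94651), so ‖F‖₂ = 4.523.

4.523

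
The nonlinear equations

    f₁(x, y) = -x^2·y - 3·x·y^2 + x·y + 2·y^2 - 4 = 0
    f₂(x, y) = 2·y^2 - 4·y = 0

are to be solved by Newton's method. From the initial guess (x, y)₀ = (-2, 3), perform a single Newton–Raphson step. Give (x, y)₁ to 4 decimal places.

(-0.4583, 2.2500)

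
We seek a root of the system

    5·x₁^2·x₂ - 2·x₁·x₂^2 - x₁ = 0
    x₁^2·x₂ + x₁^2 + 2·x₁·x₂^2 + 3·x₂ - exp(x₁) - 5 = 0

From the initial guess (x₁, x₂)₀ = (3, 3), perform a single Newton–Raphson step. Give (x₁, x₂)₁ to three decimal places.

(2.041, 1.898)

At (3, 3): F = (78.000, 73.91446).
Jacobian J = [[10·x₁·x₂ - 2·x₂^2 - 1, 5·x₁^2 - 4·x₁·x₂], [2·x₁·x₂ + 2·x₁ + 2·x₂^2 - exp(x₁), x₁^2 + 4·x₁·x₂ + 3]].
At the point, J = [[71.000, 9.000], [21.91446, 48.000]] (det J = 3210.76983).
Solving J·Δ = −F gives Δ = (-0.959, -1.102).
Then the next iterate is (x₁, x₂)₁ = (2.041, 1.898).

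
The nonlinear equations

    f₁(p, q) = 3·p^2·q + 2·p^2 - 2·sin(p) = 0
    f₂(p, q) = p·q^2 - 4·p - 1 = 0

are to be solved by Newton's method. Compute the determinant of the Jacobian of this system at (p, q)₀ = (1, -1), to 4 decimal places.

15.1612

J = [[6·p·q + 4·p - 2·cos(p), 3·p^2], [q^2 - 4, 2·p·q]].
At the point, J = [[-3.080605, 3.0000], [-3.0000, -2.0000]].
det J = 15.1612.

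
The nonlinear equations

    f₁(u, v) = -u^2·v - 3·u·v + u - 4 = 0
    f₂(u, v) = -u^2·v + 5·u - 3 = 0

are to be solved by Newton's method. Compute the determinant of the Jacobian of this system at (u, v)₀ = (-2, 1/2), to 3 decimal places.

-20.000

J = [[-2·u·v - 3·v + 1, -u^2 - 3·u], [-2·u·v + 5, -u^2]].
At the point, J = [[1.500, 2.000], [7.000, -4.000]].
det J = -20.000.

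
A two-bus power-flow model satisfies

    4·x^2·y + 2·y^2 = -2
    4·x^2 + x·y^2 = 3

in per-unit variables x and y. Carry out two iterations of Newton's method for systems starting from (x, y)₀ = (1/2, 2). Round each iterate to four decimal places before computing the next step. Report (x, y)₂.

(0.9064, -0.3897)

At (1/2, 2): F = (12.0000, 0.0000).
Jacobian J = [[8·x·y, 4·x^2 + 4·y], [8·x + y^2, 2·x·y]].
At the point, J = [[8.0000, 9.0000], [8.0000, 2.0000]] (det J = -56.0000).
Solving J·Δ = −F gives Δ = (0.4286, -1.7143).
Then the next iterate is (x, y)₁ = (0.9286, 0.2857).
Round to (0.9286, 0.2857) and repeat: F = (3.148683, 0.524988), J = [[2.122408, 4.591992], [7.510424, 0.530602]].
Δ = (-0.0222, -0.6754), so (x, y)₂ = (0.9064, -0.3897).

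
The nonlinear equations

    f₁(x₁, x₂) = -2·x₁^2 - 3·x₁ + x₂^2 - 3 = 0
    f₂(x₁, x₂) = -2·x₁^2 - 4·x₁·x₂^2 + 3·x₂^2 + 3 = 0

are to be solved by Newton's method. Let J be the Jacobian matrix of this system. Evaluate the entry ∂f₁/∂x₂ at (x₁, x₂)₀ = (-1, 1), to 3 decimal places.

2.000

∂f₁/∂x₂ = 2·x₂.
At (-1, 1) this is 2.000.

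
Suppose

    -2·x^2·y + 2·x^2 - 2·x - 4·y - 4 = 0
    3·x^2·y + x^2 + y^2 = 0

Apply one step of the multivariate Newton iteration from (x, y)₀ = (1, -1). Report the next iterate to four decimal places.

At (1, -1): F = (2.0000, -1.0000).
Jacobian J = [[-4·x·y + 4·x - 2, -2·x^2 - 4], [6·x·y + 2·x, 3·x^2 + 2·y]].
At the point, J = [[6.0000, -6.0000], [-4.0000, 1.0000]] (det J = -18.0000).
Solving J·Δ = −F gives Δ = (-0.2222, 0.1111).
Then the next iterate is (x, y)₁ = (0.7778, -0.8889).

(0.7778, -0.8889)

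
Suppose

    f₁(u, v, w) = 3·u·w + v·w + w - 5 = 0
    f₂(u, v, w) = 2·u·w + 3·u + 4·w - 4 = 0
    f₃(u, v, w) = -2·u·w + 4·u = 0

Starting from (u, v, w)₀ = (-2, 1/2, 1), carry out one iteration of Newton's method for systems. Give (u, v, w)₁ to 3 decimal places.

At (-2, 1/2, 1): F = (-9.500, -10.000, -4.000).
Jacobian J = [[3·w, w, 3·u + v + 1], [2·w + 3, 0, 2·u + 4], [-2·w + 4, 0, -2·u]].
At the point, J = [[3.000, 1.000, -4.500], [5.000, 0.000, 0.000], [2.000, 0.000, 4.000]] (det J = -20.000).
Solving J·Δ = −F gives Δ = (2.000, 3.500, 0.000).
Then the next iterate is (u, v, w)₁ = (0.000, 4.000, 1.000).

(0.000, 4.000, 1.000)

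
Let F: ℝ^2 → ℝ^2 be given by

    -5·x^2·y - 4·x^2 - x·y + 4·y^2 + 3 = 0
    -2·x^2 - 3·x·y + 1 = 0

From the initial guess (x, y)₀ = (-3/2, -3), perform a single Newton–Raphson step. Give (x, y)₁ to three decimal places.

At (-3/2, -3): F = (59.250, -17.000).
Jacobian J = [[-10·x·y - 8·x - y, -5·x^2 - x + 8·y], [-4·x - 3·y, -3·x]].
At the point, J = [[-30.000, -33.750], [15.000, 4.500]] (det J = 371.250).
Solving J·Δ = −F gives Δ = (0.827, 1.020).
Then the next iterate is (x, y)₁ = (-0.673, -1.980).

(-0.673, -1.980)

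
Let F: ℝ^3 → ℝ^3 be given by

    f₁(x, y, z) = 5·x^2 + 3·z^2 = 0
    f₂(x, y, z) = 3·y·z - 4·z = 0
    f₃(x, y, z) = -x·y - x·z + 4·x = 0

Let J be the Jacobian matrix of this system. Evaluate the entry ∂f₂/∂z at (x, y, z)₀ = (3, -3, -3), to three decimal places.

-13.000

∂f₂/∂z = 3·y - 4.
At (3, -3, -3) this is -13.000.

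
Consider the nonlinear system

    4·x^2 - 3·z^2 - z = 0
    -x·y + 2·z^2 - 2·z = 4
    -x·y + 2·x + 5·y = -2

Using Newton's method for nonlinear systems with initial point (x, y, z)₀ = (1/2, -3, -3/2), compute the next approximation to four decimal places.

(0.5551, -0.7279, -0.9963)

At (1/2, -3, -3/2): F = (-4.2500, 5.0000, -10.5000).
Jacobian J = [[8·x, 0, -6·z - 1], [-y, -x, 4·z - 2], [-y + 2, -x + 5, 0]].
At the point, J = [[4.0000, 0.0000, 8.0000], [3.0000, -0.5000, -8.0000], [5.0000, 4.5000, 0.0000]] (det J = 272.0000).
Solving J·Δ = −F gives Δ = (0.0551, 2.2721, 0.5037).
Then the next iterate is (x, y, z)₁ = (0.5551, -0.7279, -0.9963).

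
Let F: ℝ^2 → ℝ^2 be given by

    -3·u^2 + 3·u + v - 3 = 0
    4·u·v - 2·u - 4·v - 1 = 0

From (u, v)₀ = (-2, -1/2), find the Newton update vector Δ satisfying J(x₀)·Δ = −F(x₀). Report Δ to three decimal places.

(1.415, 0.278)

At (-2, -1/2): F = (-21.500, 9.000).
Jacobian J = [[-6·u + 3, 1], [4·v - 2, 4·u - 4]].
At the point, J = [[15.000, 1.000], [-4.000, -12.000]] (det J = -176.000).
Solving J·Δ = −F gives Δ = (1.415, 0.278).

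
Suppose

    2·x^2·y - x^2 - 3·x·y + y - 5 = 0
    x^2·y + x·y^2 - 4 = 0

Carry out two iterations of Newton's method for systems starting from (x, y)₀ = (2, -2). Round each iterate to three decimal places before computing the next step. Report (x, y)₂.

At (2, -2): F = (-15.000, -4.000).
Jacobian J = [[4·x·y - 2·x - 3·y, 2·x^2 - 3·x + 1], [2·x·y + y^2, x^2 + 2·x·y]].
At the point, J = [[-14.000, 3.000], [-4.000, -4.000]] (det J = 68.000).
Solving J·Δ = −F gives Δ = (-1.059, 0.059).
Then the next iterate is (x, y)₁ = (0.941, -1.941).
Round to (0.941, -1.941) and repeat: F = (-5.78448, -2.17352), J = [[-3.36492, -0.05204], [0.11452, -2.76748]].
Δ = (-1.706, -0.856), so (x, y)₂ = (-0.765, -2.797).

(-0.765, -2.797)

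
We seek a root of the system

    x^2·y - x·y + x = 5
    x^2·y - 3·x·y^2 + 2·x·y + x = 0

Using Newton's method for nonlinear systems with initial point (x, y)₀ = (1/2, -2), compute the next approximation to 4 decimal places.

(10.8333, 23.3333)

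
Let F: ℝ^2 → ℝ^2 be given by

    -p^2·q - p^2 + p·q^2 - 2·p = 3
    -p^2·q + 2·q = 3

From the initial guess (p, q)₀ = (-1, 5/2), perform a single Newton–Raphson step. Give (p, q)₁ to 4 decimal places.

At (-1, 5/2): F = (-10.7500, -0.5000).
Jacobian J = [[-2·p·q - 2·p + q^2 - 2, -p^2 + 2·p·q], [-2·p·q, -p^2 + 2]].
At the point, J = [[11.2500, -6.0000], [5.0000, 1.0000]] (det J = 41.2500).
Solving J·Δ = −F gives Δ = (0.3333, -1.1667).
Then the next iterate is (p, q)₁ = (-0.6667, 1.3333).

(-0.6667, 1.3333)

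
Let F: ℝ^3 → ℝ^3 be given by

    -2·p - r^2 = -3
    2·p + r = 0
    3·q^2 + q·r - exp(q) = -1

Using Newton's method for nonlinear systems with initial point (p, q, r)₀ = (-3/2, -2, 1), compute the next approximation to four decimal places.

At (-3/2, -2, 1): F = (5.0000, -2.0000, 10.864665).
Jacobian J = [[-2, 0, -2·r], [2, 0, 1], [0, 6·q + r - exp(q), q]].
At the point, J = [[-2.0000, 0.0000, -2.0000], [2.0000, 0.0000, 1.0000], [0.0000, -11.135335, -2.0000]] (det J = 22.270671).
Solving J·Δ = −F gives Δ = (-0.5000, 0.4369, 3.0000).
Then the next iterate is (p, q, r)₁ = (-2.0000, -1.5631, 4.0000).

(-2.0000, -1.5631, 4.0000)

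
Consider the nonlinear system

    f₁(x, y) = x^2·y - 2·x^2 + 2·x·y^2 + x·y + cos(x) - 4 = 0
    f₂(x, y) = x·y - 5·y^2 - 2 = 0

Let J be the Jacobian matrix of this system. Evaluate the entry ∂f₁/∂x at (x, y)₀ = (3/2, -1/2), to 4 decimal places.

∂f₁/∂x = 2·x·y - 4·x + 2·y^2 + y - sin(x).
At (3/2, -1/2) this is -8.4975.

-8.4975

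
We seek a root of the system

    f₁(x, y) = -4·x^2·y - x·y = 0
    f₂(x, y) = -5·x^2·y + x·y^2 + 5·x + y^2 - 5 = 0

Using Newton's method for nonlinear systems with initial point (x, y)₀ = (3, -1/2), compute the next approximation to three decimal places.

At (3, -1/2): F = (19.500, 33.500).
Jacobian J = [[-8·x·y - y, -4·x^2 - x], [-10·x·y + y^2 + 5, -5·x^2 + 2·x·y + 2·y]].
At the point, J = [[12.500, -39.000], [20.250, -49.000]] (det J = 177.250).
Solving J·Δ = −F gives Δ = (-1.980, -0.135).
Then the next iterate is (x, y)₁ = (1.020, -0.635).

(1.020, -0.635)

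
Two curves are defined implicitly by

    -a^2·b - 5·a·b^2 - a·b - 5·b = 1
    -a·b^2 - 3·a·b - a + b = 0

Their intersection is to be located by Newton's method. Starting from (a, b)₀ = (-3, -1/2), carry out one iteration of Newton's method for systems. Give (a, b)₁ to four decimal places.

At (-3, -1/2): F = (8.2500, -1.2500).
Jacobian J = [[-2·a·b - 5·b^2 - b, -a^2 - 10·a·b - a - 5], [-b^2 - 3·b - 1, -2·a·b - 3·a + 1]].
At the point, J = [[-3.7500, -26.0000], [0.2500, 7.0000]] (det J = -19.7500).
Solving J·Δ = −F gives Δ = (1.2785, 0.1329).
Then the next iterate is (a, b)₁ = (-1.7215, -0.3671).

(-1.7215, -0.3671)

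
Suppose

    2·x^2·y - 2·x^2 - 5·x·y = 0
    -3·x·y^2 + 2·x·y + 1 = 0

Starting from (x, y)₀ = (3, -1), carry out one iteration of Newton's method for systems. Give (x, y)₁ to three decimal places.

(1.952, -0.635)

At (3, -1): F = (-21.000, -14.000).
Jacobian J = [[4·x·y - 4·x - 5·y, 2·x^2 - 5·x], [-3·y^2 + 2·y, -6·x·y + 2·x]].
At the point, J = [[-19.000, 3.000], [-5.000, 24.000]] (det J = -441.000).
Solving J·Δ = −F gives Δ = (-1.048, 0.365).
Then the next iterate is (x, y)₁ = (1.952, -0.635).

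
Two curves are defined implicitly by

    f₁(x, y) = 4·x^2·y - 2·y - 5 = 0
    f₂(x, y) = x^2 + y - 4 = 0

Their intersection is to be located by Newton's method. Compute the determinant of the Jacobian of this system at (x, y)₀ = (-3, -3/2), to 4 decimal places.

J = [[8·x·y, 4·x^2 - 2], [2·x, 1]].
At the point, J = [[36.0000, 34.0000], [-6.0000, 1.0000]].
det J = 240.0000.

240.0000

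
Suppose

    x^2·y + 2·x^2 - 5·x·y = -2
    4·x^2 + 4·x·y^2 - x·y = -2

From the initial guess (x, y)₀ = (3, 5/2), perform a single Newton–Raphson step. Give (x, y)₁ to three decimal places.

At (3, 5/2): F = (5.000, 105.500).
Jacobian J = [[2·x·y + 4·x - 5·y, x^2 - 5·x], [8·x + 4·y^2 - y, 8·x·y - x]].
At the point, J = [[14.500, -6.000], [46.500, 57.000]] (det J = 1105.500).
Solving J·Δ = −F gives Δ = (-0.830, -1.173).
Then the next iterate is (x, y)₁ = (2.170, 1.327).

(2.170, 1.327)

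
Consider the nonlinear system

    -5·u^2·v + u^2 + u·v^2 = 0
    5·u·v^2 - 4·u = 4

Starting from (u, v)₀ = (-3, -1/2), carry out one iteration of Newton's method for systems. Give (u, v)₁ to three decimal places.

At (-3, -1/2): F = (30.750, 4.250).
Jacobian J = [[-10·u·v + 2·u + v^2, -5·u^2 + 2·u·v], [5·v^2 - 4, 10·u·v]].
At the point, J = [[-20.750, -42.000], [-2.750, 15.000]] (det J = -426.750).
Solving J·Δ = −F gives Δ = (1.499, -0.008).
Then the next iterate is (u, v)₁ = (-1.501, -0.508).

(-1.501, -0.508)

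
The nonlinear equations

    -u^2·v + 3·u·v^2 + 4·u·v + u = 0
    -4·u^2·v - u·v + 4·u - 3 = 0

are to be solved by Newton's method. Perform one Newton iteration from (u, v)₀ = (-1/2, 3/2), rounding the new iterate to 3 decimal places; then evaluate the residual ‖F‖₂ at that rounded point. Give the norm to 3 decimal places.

5.241

At (-1/2, 3/2): F = (-7.250, -5.750).
Jacobian J = [[-2·u·v + 3·v^2 + 4·v + 1, -u^2 + 6·u·v + 4·u], [-8·u·v - v + 4, -4·u^2 - u]].
At the point, J = [[15.250, -6.750], [8.500, -0.500]] (det J = 49.750).
Solving J·Δ = −F gives Δ = (0.707, 0.524).
Then the next iterate is (u, v)₁ = (0.207, 2.024).
Re-evaluating at (0.207, 2.024): F = (4.34012, -2.93787), so ‖F‖₂ = 5.241.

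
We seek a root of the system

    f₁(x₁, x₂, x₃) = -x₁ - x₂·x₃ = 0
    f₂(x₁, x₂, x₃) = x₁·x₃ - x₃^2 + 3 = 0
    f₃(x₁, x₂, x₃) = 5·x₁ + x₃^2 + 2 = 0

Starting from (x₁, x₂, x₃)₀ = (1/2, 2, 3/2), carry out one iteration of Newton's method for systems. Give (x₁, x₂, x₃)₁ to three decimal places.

(-0.757, 0.711, 1.346)

At (1/2, 2, 3/2): F = (-3.500, 1.500, 6.750).
Jacobian J = [[-1, -x₃, -x₂], [x₃, 0, x₁ - 2·x₃], [5, 0, 2·x₃]].
At the point, J = [[-1.000, -1.500, -2.000], [1.500, 0.000, -2.500], [5.000, 0.000, 3.000]] (det J = 25.500).
Solving J·Δ = −F gives Δ = (-1.257, -1.289, -0.154).
Then the next iterate is (x₁, x₂, x₃)₁ = (-0.757, 0.711, 1.346).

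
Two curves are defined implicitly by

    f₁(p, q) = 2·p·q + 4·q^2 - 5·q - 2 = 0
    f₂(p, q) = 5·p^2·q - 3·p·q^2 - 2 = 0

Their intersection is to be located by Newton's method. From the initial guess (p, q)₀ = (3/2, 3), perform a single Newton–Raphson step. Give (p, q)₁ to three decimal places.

At (3/2, 3): F = (28.000, -8.750).
Jacobian J = [[2·q, 2·p + 8·q - 5], [10·p·q - 3·q^2, 5·p^2 - 6·p·q]].
At the point, J = [[6.000, 22.000], [18.000, -15.750]] (det J = -490.500).
Solving J·Δ = −F gives Δ = (-0.507, -1.135).
Then the next iterate is (p, q)₁ = (0.993, 1.865).

(0.993, 1.865)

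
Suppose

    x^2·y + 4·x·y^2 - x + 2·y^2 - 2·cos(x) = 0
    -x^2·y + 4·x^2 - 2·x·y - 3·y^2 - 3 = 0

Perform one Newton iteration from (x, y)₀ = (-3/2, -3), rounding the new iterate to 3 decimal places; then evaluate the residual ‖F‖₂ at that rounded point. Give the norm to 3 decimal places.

12.568

At (-3/2, -3): F = (-41.39147, -23.250).
Jacobian J = [[2·x·y + 4·y^2 + 2·sin(x) - 1, x^2 + 8·x·y + 4·y], [-2·x·y + 8·x - 2·y, -x^2 - 2·x - 6·y]].
At the point, J = [[42.00501, 26.250], [-15.000, 18.750]] (det J = 1181.34394).
Solving J·Δ = −F gives Δ = (0.140, 1.352).
Then the next iterate is (x, y)₁ = (-1.360, -1.648).
Re-evaluating at (-1.360, -1.648): F = (-11.44933, -5.18373), so ‖F‖₂ = 12.568.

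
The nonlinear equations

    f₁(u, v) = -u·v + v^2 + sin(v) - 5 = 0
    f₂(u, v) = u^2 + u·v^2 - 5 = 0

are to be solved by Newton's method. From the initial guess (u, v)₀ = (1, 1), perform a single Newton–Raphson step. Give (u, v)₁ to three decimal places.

(0.442, 3.337)

At (1, 1): F = (-4.15853, -3.000).
Jacobian J = [[-v, -u + 2·v + cos(v)], [2·u + v^2, 2·u·v]].
At the point, J = [[-1.000, 1.54030], [3.000, 2.000]] (det J = -6.62091).
Solving J·Δ = −F gives Δ = (-0.558, 2.337).
Then the next iterate is (u, v)₁ = (0.442, 3.337).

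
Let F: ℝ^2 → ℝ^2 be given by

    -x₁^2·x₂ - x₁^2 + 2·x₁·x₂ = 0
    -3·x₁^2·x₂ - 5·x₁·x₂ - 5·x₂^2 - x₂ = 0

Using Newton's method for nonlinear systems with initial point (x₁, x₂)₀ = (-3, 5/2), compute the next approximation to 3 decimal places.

(-1.380, 2.208)

At (-3, 5/2): F = (-46.500, -63.750).
Jacobian J = [[-2·x₁·x₂ - 2·x₁ + 2·x₂, -x₁^2 + 2·x₁], [-6·x₁·x₂ - 5·x₂, -3·x₁^2 - 5·x₁ - 10·x₂ - 1]].
At the point, J = [[26.000, -15.000], [32.500, -38.000]] (det J = -500.500).
Solving J·Δ = −F gives Δ = (1.620, -0.292).
Then the next iterate is (x₁, x₂)₁ = (-1.380, 2.208).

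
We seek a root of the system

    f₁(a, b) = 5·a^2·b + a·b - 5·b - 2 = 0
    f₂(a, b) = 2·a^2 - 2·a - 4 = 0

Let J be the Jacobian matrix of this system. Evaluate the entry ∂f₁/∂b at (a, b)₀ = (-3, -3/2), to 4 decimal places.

37.0000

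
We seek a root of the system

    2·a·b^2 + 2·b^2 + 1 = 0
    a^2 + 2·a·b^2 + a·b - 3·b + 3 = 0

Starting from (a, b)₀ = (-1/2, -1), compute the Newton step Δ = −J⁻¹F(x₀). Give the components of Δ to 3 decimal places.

At (-1/2, -1): F = (2.000, 5.750).
Jacobian J = [[2·b^2, 4·a·b + 4·b], [2·a + 2·b^2 + b, 4·a·b + a - 3]].
At the point, J = [[2.000, -2.000], [0.000, -1.500]] (det J = -3.000).
Solving J·Δ = −F gives Δ = (2.833, 3.833).

(2.833, 3.833)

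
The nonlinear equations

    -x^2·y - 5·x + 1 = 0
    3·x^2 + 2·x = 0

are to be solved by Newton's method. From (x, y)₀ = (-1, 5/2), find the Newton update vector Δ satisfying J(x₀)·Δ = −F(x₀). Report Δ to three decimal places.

(0.250, 3.500)

At (-1, 5/2): F = (3.500, 1.000).
Jacobian J = [[-2·x·y - 5, -x^2], [6·x + 2, 0]].
At the point, J = [[0.000, -1.000], [-4.000, 0.000]] (det J = -4.000).
Solving J·Δ = −F gives Δ = (0.250, 3.500).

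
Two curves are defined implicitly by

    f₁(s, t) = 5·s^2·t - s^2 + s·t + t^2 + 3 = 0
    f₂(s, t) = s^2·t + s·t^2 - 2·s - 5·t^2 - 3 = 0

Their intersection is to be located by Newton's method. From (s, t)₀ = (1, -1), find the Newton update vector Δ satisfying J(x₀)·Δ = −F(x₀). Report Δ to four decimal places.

(0.1238, 1.1524)

At (1, -1): F = (-3.0000, -10.0000).
Jacobian J = [[10·s·t - 2·s + t, 5·s^2 + s + 2·t], [2·s·t + t^2 - 2, s^2 + 2·s·t - 10·t]].
At the point, J = [[-13.0000, 4.0000], [-3.0000, 9.0000]] (det J = -105.0000).
Solving J·Δ = −F gives Δ = (0.1238, 1.1524).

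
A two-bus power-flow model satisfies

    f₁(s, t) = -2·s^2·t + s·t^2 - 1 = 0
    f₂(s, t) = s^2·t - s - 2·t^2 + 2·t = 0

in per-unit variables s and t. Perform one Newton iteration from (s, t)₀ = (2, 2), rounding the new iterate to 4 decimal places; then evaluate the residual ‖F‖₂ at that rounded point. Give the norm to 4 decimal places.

At (2, 2): F = (-9.0000, 2.0000).
Jacobian J = [[-4·s·t + t^2, -2·s^2 + 2·s·t], [2·s·t - 1, s^2 - 4·t + 2]].
At the point, J = [[-12.0000, 0.0000], [7.0000, -2.0000]] (det J = 24.0000).
Solving J·Δ = −F gives Δ = (-0.7500, -1.6250).
Then the next iterate is (s, t)₁ = (1.2500, 0.3750).
Re-evaluating at (1.2500, 0.3750): F = (-1.996094, -0.195312), so ‖F‖₂ = 2.0056.

2.0056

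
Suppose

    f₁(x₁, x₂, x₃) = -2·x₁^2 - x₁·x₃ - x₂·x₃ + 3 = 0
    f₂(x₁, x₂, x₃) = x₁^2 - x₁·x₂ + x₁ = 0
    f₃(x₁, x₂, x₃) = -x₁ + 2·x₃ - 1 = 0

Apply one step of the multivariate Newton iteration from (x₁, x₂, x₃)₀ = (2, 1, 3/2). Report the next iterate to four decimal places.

At (2, 1, 3/2): F = (-9.5000, 4.0000, 0.0000).
Jacobian J = [[-4·x₁ - x₃, -x₃, -x₁ - x₂], [2·x₁ - x₂ + 1, -x₁, 0], [-1, 0, 2]].
At the point, J = [[-9.5000, -1.5000, -3.0000], [4.0000, -2.0000, 0.0000], [-1.0000, 0.0000, 2.0000]] (det J = 56.0000).
Solving J·Δ = −F gives Δ = (-0.8929, 0.2143, -0.4464).
Then the next iterate is (x₁, x₂, x₃)₁ = (1.1071, 1.2143, 1.0536).

(1.1071, 1.2143, 1.0536)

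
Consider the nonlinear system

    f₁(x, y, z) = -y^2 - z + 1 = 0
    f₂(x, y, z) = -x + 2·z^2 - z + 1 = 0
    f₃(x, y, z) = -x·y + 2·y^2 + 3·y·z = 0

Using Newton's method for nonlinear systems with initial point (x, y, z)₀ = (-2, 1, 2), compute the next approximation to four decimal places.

At (-2, 1, 2): F = (-2.0000, 9.0000, 10.0000).
Jacobian J = [[0, -2·y, -1], [-1, 0, 4·z - 1], [-y, -x + 4·y + 3·z, 3·y]].
At the point, J = [[0.0000, -2.0000, -1.0000], [-1.0000, 0.0000, 7.0000], [-1.0000, 12.0000, 3.0000]] (det J = 20.0000).
Solving J·Δ = −F gives Δ = (1.3000, -0.4500, -1.1000).
Then the next iterate is (x, y, z)₁ = (-0.7000, 0.5500, 0.9000).

(-0.7000, 0.5500, 0.9000)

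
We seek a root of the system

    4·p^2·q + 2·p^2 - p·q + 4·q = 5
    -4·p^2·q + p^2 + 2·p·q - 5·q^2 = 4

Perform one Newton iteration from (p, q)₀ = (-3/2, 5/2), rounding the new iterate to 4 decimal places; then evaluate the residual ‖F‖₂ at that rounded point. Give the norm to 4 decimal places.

19.5203

At (-3/2, 5/2): F = (35.7500, -63.0000).
Jacobian J = [[8·p·q + 4·p - q, 4·p^2 - p + 4], [-8·p·q + 2·p + 2·q, -4·p^2 + 2·p - 10·q]].
At the point, J = [[-38.5000, 14.5000], [32.0000, -37.0000]] (det J = 960.5000).
Solving J·Δ = −F gives Δ = (0.4261, -1.3342).
Then the next iterate is (p, q)₁ = (-1.0739, 1.1658).
Re-evaluating at (-1.0739, 1.1658): F = (8.599563, -17.523980), so ‖F‖₂ = 19.5203.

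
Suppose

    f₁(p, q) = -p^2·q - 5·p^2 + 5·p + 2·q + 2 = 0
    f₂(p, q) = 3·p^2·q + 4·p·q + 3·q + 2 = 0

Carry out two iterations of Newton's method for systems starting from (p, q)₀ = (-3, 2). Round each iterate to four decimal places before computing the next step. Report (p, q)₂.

(-0.8306, 1.2495)

At (-3, 2): F = (-72.0000, 38.0000).
Jacobian J = [[-2·p·q - 10·p + 5, -p^2 + 2], [6·p·q + 4·q, 3·p^2 + 4·p + 3]].
At the point, J = [[47.0000, -7.0000], [-28.0000, 18.0000]] (det J = 650.0000).
Solving J·Δ = −F gives Δ = (1.5846, 0.3538).
Then the next iterate is (p, q)₁ = (-1.4154, 2.3538).
Round to (-1.4154, 2.3538) and repeat: F = (-15.101688, 9.881632), J = [[25.817137, -0.003357], [-10.574211, 3.348471]].
Δ = (0.5848, -1.1043), so (p, q)₂ = (-0.8306, 1.2495).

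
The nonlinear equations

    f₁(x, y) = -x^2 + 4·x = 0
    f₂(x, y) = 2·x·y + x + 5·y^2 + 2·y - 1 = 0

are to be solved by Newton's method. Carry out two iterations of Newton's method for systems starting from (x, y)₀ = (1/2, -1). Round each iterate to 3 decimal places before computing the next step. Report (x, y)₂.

(-0.002, -0.690)

At (1/2, -1): F = (1.750, 1.500).
Jacobian J = [[-2·x + 4, 0], [2·y + 1, 2·x + 10·y + 2]].
At the point, J = [[3.000, 0.000], [-1.000, -7.000]] (det J = -21.000).
Solving J·Δ = −F gives Δ = (-0.583, 0.298).
Then the next iterate is (x, y)₁ = (-0.083, -0.702).
Round to (-0.083, -0.702) and repeat: F = (-0.33889, 0.09355), J = [[4.166, 0.000], [-0.404, -5.186]].
Δ = (0.081, 0.012), so (x, y)₂ = (-0.002, -0.690).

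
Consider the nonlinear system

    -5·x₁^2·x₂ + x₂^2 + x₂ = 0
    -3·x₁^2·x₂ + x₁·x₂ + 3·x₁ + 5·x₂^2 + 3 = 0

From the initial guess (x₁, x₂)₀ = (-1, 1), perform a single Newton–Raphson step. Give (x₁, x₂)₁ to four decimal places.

(-0.8000, 0.5000)

At (-1, 1): F = (-3.0000, 1.0000).
Jacobian J = [[-10·x₁·x₂, -5·x₁^2 + 2·x₂ + 1], [-6·x₁·x₂ + x₂ + 3, -3·x₁^2 + x₁ + 10·x₂]].
At the point, J = [[10.0000, -2.0000], [10.0000, 6.0000]] (det J = 80.0000).
Solving J·Δ = −F gives Δ = (0.2000, -0.5000).
Then the next iterate is (x₁, x₂)₁ = (-0.8000, 0.5000).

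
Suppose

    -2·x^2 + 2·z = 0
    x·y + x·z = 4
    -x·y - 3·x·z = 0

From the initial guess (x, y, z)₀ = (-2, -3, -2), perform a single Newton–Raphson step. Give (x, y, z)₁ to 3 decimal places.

At (-2, -3, -2): F = (-12.000, 6.000, -18.000).
Jacobian J = [[-4·x, 0, 2], [y + z, x, x], [-y - 3·z, -x, -3·x]].
At the point, J = [[8.000, 0.000, 2.000], [-5.000, -2.000, -2.000], [9.000, 2.000, 6.000]] (det J = -48.000).
Solving J·Δ = −F gives Δ = (1.000, -1.500, 2.000).
Then the next iterate is (x, y, z)₁ = (-1.000, -4.500, 0.000).

(-1.000, -4.500, 0.000)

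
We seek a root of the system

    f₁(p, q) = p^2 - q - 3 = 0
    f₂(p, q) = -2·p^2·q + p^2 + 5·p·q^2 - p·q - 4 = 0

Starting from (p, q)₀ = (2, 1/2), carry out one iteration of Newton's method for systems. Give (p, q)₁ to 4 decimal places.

(5.3333, 14.3333)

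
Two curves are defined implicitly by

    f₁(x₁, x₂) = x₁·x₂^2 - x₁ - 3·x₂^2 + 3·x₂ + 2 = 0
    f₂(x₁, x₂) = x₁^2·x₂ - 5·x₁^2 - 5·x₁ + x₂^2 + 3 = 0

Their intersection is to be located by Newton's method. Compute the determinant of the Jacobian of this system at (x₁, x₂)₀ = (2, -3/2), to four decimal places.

187.2500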